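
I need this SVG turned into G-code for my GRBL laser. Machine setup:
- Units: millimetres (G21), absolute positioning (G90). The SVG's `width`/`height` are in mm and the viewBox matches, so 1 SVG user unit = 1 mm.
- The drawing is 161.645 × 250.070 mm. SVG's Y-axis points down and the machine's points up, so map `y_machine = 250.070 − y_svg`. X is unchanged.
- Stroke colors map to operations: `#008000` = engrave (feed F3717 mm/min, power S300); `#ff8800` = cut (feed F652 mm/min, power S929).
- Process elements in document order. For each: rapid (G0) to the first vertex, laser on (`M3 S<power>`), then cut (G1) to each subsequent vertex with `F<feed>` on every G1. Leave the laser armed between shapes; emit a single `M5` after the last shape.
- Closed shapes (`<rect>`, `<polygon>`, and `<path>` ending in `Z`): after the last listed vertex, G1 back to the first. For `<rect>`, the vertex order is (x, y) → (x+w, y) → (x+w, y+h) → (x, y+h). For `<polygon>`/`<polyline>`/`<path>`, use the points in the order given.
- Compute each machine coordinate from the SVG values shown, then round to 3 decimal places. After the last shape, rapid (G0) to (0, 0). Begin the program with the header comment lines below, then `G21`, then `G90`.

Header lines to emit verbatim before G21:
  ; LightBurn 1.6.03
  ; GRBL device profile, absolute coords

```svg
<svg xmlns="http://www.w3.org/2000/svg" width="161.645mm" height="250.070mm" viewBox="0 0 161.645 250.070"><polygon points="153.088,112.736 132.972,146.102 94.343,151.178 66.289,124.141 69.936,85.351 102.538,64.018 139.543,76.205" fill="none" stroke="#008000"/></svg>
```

viewBox `0 0 161.645 250.070` with mm width/height → 1 unit = 1 mm. Flip: y_m = 250.070 − y_svg.

**Shape 1** — `<polygon>` regular polygon, stroke `#008000` → engrave (S300, F3717). Machine vertices: (153.088,137.334) → (132.972,103.968) → (94.343,98.892) → (66.289,125.929) → (69.936,164.719) → (102.538,186.052) → (139.543,173.865) → (153.088,137.334). Closed: final G1 returns to the first vertex.

; LightBurn 1.6.03
; GRBL device profile, absolute coords
G21
G90
G0 X153.088 Y137.334
M3 S300
G1 X132.972 Y103.968 F3717
G1 X94.343 Y98.892 F3717
G1 X66.289 Y125.929 F3717
G1 X69.936 Y164.719 F3717
G1 X102.538 Y186.052 F3717
G1 X139.543 Y173.865 F3717
G1 X153.088 Y137.334 F3717
M5
G0 X0.000 Y0.000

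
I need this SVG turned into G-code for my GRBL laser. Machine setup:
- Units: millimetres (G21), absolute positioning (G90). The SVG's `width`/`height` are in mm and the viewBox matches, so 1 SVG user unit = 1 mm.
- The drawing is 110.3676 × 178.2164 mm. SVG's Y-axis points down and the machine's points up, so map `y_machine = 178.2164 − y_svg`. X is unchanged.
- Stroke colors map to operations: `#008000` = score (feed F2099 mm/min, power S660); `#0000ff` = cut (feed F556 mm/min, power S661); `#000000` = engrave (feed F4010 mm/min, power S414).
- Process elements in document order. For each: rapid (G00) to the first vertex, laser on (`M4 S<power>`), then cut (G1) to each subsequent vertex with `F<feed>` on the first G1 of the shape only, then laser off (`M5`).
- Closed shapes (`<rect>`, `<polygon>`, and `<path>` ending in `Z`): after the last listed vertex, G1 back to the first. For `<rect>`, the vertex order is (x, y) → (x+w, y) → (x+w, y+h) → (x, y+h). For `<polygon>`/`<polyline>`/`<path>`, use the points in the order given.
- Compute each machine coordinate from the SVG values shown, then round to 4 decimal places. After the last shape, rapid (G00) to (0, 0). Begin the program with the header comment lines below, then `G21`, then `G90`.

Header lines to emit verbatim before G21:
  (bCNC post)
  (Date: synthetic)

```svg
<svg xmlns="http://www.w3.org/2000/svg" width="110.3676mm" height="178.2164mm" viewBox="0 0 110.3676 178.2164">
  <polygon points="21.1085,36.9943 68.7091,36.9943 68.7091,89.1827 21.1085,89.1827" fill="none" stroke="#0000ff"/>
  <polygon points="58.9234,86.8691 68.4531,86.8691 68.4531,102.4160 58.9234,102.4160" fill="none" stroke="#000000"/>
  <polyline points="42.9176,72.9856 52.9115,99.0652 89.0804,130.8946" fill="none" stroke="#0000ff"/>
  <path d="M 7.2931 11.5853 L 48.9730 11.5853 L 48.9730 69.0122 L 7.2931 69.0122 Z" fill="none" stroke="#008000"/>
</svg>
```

(bCNC post)
(Date: synthetic)
G21
G90
G00 X21.1085 Y141.2221
M4 S661
G1 X68.7091 Y141.2221 F556
G1 X68.7091 Y89.0337
G1 X21.1085 Y89.0337
G1 X21.1085 Y141.2221
M5
G00 X58.9234 Y91.3473
M4 S414
G1 X68.4531 Y91.3473 F4010
G1 X68.4531 Y75.8004
G1 X58.9234 Y75.8004
G1 X58.9234 Y91.3473
M5
G00 X42.9176 Y105.2308
M4 S661
G1 X52.9115 Y79.1512 F556
G1 X89.0804 Y47.3218
M5
G00 X7.2931 Y166.6311
M4 S660
G1 X48.9730 Y166.6311 F2099
G1 X48.9730 Y109.2042
G1 X7.2931 Y109.2042
G1 X7.2931 Y166.6311
M5
G00 X0.0000 Y0.0000

1 u = 1 mm; y_m = 178.2164 − y.

[1] `<polygon>` rectangle, #0000ff→cut S661 F556: (21.1085,141.2221) → (68.7091,141.2221) → (68.7091,89.0337) → (21.1085,89.0337) → (21.1085,141.2221) (closed)

[2] `<polygon>` rectangle, #000000→engrave S414 F4010: (58.9234,91.3473) → (68.4531,91.3473) → (68.4531,75.8004) → (58.9234,75.8004) → (58.9234,91.3473) (closed)

[3] `<polyline>` open polyline, #0000ff→cut S661 F556: (42.9176,105.2308) → (52.9115,79.1512) → (89.0804,47.3218)

[4] `<path>` rectangle, #008000→score S660 F2099: (7.2931,166.6311) → (48.9730,166.6311) → (48.9730,109.2042) → (7.2931,109.2042) → (7.2931,166.6311) (closed)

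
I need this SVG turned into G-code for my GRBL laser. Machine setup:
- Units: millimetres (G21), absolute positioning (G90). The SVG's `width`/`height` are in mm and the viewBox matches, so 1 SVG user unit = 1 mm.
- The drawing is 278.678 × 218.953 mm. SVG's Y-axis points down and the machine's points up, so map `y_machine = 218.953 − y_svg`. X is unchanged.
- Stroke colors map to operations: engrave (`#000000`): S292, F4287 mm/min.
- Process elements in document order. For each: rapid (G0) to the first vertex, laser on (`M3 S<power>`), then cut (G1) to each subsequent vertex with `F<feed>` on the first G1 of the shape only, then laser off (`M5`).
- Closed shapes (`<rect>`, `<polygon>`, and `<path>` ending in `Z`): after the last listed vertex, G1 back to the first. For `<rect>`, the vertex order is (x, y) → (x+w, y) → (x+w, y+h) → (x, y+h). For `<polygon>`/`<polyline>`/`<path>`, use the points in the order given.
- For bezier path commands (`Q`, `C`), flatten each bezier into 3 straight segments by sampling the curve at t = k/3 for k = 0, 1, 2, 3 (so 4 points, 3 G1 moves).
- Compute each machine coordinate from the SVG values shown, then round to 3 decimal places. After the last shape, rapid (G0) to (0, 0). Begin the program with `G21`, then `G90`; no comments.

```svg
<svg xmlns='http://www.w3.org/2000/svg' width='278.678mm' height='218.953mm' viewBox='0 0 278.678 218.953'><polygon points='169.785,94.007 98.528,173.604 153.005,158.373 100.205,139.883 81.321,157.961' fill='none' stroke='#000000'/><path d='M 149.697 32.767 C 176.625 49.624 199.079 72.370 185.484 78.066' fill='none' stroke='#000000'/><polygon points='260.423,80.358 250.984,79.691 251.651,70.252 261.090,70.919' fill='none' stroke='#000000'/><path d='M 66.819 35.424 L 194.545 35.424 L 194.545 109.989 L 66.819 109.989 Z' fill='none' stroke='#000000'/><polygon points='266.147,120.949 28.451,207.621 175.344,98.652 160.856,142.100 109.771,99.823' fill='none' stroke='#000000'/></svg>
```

G21
G90
G0 X169.785 Y124.946
M3 S292
G1 X98.528 Y45.349 F4287
G1 X153.005 Y60.580
G1 X100.205 Y79.070
G1 X81.321 Y60.992
G1 X169.785 Y124.946
M5
G0 X149.697 Y186.186
M3 S292
G1 X173.964 Y168.216 F4287
G1 X188.232 Y151.417
G1 X185.484 Y140.887
M5
G0 X260.423 Y138.595
M3 S292
G1 X250.984 Y139.262 F4287
G1 X251.651 Y148.701
G1 X261.090 Y148.034
G1 X260.423 Y138.595
M5
G0 X66.819 Y183.529
M3 S292
G1 X194.545 Y183.529 F4287
G1 X194.545 Y108.964
G1 X66.819 Y108.964
G1 X66.819 Y183.529
M5
G0 X266.147 Y98.004
M3 S292
G1 X28.451 Y11.332 F4287
G1 X175.344 Y120.301
G1 X160.856 Y76.853
G1 X109.771 Y119.130
G1 X266.147 Y98.004
M5
G0 X0.000 Y0.000

Since the viewBox matches the mm dimensions, user units are millimetres directly. The only transform is the Y-flip y_m = 218.953 − y_svg.

Shape 1 is a closed polygon drawn with `<polygon>`. Its stroke #000000 means engrave at S292, F4287. After flipping Y the toolpath is (169.785,124.946) → (98.528,45.349) → (153.005,60.580) → (100.205,79.070) → (81.321,60.992) → (169.785,124.946), returning to the start.

Shape 2 is a cubic bezier drawn with `<path>`. Its stroke #000000 means engrave at S292, F4287. After flipping Y the toolpath is (149.697,186.186) → (173.964,168.216) → (188.232,151.417) → (185.484,140.887).

Shape 3 is a regular polygon drawn with `<polygon>`. Its stroke #000000 means engrave at S292, F4287. After flipping Y the toolpath is (260.423,138.595) → (250.984,139.262) → (251.651,148.701) → (261.090,148.034) → (260.423,138.595), returning to the start.

Shape 4 is a rectangle drawn with `<path>`. Its stroke #000000 means engrave at S292, F4287. After flipping Y the toolpath is (66.819,183.529) → (194.545,183.529) → (194.545,108.964) → (66.819,108.964) → (66.819,183.529), returning to the start.

Shape 5 is a closed polygon drawn with `<polygon>`. Its stroke #000000 means engrave at S292, F4287. After flipping Y the toolpath is (266.147,98.004) → (28.451,11.332) → (175.344,120.301) → (160.856,76.853) → (109.771,119.130) → (266.147,98.004), returning to the start.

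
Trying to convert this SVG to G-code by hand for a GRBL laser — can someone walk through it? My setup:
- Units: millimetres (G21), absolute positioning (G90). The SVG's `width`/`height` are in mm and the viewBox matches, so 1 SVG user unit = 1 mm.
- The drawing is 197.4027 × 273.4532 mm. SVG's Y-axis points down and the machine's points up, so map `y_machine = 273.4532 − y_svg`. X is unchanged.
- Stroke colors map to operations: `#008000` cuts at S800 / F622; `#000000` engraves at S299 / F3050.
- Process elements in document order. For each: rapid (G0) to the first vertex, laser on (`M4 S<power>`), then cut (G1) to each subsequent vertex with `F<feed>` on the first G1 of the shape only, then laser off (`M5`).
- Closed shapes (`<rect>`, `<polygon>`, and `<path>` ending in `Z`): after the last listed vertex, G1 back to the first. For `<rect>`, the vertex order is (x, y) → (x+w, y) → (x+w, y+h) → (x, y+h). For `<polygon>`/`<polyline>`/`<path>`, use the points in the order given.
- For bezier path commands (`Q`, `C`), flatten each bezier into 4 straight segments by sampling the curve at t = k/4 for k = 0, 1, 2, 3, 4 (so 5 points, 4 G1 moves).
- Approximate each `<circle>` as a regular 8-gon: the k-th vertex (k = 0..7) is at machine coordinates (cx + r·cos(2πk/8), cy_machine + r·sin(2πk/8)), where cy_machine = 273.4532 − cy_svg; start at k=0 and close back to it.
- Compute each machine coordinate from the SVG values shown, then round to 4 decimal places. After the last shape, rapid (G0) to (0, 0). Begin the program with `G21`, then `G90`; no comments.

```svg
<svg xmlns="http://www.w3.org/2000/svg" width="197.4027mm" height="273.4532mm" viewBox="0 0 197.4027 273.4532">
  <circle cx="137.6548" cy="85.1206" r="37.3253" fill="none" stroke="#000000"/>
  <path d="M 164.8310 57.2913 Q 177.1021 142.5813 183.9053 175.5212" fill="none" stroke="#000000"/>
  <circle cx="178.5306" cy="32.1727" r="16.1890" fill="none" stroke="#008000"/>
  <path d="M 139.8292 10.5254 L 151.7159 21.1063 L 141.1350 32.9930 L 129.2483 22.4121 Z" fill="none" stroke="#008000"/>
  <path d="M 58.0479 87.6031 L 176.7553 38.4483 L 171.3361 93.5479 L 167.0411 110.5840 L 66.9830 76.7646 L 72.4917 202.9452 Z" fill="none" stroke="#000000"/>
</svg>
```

1 u = 1 mm; y_m = 273.4532 − y.

[1] `<circle>` circle, #000000→engrave S299 F3050: (174.9801,188.3326) → (164.0478,214.7256) → (137.6548,225.6579) → (111.2618,214.7256) → (100.3295,188.3326) → (111.2618,161.9396) → (137.6548,151.0073) → (164.0478,161.9396) → (174.9801,188.3326) (closed)

[2] `<path>` quadratic bezier, #000000→engrave S299 F3050: (164.8310,216.1619) → (170.6248,176.7888) → (175.7351,143.9594) → (180.1620,117.6738) → (183.9053,97.9320)

[3] `<circle>` circle, #008000→cut S800 F622: (194.7196,241.2805) → (189.9780,252.7279) → (178.5306,257.4695) → (167.0832,252.7279) → (162.3416,241.2805) → (167.0832,229.8331) → (178.5306,225.0915) → (189.9780,229.8331) → (194.7196,241.2805) (closed)

[4] `<path>` regular polygon, #008000→cut S800 F622: (139.8292,262.9278) → (151.7159,252.3469) → (141.1350,240.4602) → (129.2483,251.0411) → (139.8292,262.9278) (closed)

[5] `<path>` closed polygon, #000000→engrave S299 F3050: (58.0479,185.8501) → (176.7553,235.0049) → (171.3361,179.9053) → (167.0411,162.8692) → (66.9830,196.6886) → (72.4917,70.5080) → (58.0479,185.8501) (closed)

G21
G90
G0 X174.9801 Y188.3326
M4 S299
G1 X164.0478 Y214.7256 F3050
G1 X137.6548 Y225.6579
G1 X111.2618 Y214.7256
G1 X100.3295 Y188.3326
G1 X111.2618 Y161.9396
G1 X137.6548 Y151.0073
G1 X164.0478 Y161.9396
G1 X174.9801 Y188.3326
M5
G0 X164.8310 Y216.1619
M4 S299
G1 X170.6248 Y176.7888 F3050
G1 X175.7351 Y143.9594
G1 X180.1620 Y117.6738
G1 X183.9053 Y97.9320
M5
G0 X194.7196 Y241.2805
M4 S800
G1 X189.9780 Y252.7279 F622
G1 X178.5306 Y257.4695
G1 X167.0832 Y252.7279
G1 X162.3416 Y241.2805
G1 X167.0832 Y229.8331
G1 X178.5306 Y225.0915
G1 X189.9780 Y229.8331
G1 X194.7196 Y241.2805
M5
G0 X139.8292 Y262.9278
M4 S800
G1 X151.7159 Y252.3469 F622
G1 X141.1350 Y240.4602
G1 X129.2483 Y251.0411
G1 X139.8292 Y262.9278
M5
G0 X58.0479 Y185.8501
M4 S299
G1 X176.7553 Y235.0049 F3050
G1 X171.3361 Y179.9053
G1 X167.0411 Y162.8692
G1 X66.9830 Y196.6886
G1 X72.4917 Y70.5080
G1 X58.0479 Y185.8501
M5
G0 X0.0000 Y0.0000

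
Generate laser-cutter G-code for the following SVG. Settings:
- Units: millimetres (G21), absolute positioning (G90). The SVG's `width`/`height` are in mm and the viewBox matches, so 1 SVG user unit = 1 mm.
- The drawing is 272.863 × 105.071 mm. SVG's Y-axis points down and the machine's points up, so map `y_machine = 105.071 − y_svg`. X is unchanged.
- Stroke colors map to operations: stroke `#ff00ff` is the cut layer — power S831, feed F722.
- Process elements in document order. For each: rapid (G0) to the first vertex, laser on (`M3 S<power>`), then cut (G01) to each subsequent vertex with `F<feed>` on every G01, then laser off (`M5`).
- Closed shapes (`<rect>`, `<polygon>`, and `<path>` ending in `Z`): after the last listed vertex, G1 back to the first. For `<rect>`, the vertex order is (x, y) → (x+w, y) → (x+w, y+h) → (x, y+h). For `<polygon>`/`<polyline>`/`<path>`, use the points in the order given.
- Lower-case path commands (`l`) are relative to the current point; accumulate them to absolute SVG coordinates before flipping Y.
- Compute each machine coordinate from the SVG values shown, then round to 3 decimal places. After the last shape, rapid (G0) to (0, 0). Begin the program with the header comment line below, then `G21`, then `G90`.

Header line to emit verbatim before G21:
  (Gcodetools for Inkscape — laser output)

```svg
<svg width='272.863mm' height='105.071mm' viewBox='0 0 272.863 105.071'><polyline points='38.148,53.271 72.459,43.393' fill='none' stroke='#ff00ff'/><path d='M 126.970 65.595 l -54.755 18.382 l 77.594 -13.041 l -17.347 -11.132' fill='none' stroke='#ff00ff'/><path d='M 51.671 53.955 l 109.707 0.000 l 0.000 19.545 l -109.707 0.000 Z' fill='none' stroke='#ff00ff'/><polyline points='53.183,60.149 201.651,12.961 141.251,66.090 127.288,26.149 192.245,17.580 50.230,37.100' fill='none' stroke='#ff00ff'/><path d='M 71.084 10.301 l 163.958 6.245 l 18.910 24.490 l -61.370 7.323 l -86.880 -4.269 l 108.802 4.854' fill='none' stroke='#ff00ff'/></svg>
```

1 u = 1 mm; y_m = 105.071 − y.

[1] `<polyline>` line segment, #ff00ff→cut S831 F722: (38.148,51.800) → (72.459,61.678)

[2] `<path>` open polyline, #ff00ff→cut S831 F722: (126.970,39.476) → (72.215,21.094) → (149.809,34.135) → (132.462,45.267)

[3] `<path>` rectangle, #ff00ff→cut S831 F722: (51.671,51.116) → (161.378,51.116) → (161.378,31.571) → (51.671,31.571) → (51.671,51.116) (closed)

[4] `<polyline>` open polyline, #ff00ff→cut S831 F722: (53.183,44.922) → (201.651,92.110) → (141.251,38.981) → (127.288,78.922) → (192.245,87.491) → (50.230,67.971)

[5] `<path>` open polyline, #ff00ff→cut S831 F722: (71.084,94.770) → (235.042,88.525) → (253.952,64.035) → (192.582,56.712) → (105.702,60.981) → (214.504,56.127)

(Gcodetools for Inkscape — laser output)
G21
G90
G0 X38.148 Y51.800
M3 S831
G01 X72.459 Y61.678 F722
M5
G0 X126.970 Y39.476
M3 S831
G01 X72.215 Y21.094 F722
G01 X149.809 Y34.135 F722
G01 X132.462 Y45.267 F722
M5
G0 X51.671 Y51.116
M3 S831
G01 X161.378 Y51.116 F722
G01 X161.378 Y31.571 F722
G01 X51.671 Y31.571 F722
G01 X51.671 Y51.116 F722
M5
G0 X53.183 Y44.922
M3 S831
G01 X201.651 Y92.110 F722
G01 X141.251 Y38.981 F722
G01 X127.288 Y78.922 F722
G01 X192.245 Y87.491 F722
G01 X50.230 Y67.971 F722
M5
G0 X71.084 Y94.770
M3 S831
G01 X235.042 Y88.525 F722
G01 X253.952 Y64.035 F722
G01 X192.582 Y56.712 F722
G01 X105.702 Y60.981 F722
G01 X214.504 Y56.127 F722
M5
G0 X0.000 Y0.000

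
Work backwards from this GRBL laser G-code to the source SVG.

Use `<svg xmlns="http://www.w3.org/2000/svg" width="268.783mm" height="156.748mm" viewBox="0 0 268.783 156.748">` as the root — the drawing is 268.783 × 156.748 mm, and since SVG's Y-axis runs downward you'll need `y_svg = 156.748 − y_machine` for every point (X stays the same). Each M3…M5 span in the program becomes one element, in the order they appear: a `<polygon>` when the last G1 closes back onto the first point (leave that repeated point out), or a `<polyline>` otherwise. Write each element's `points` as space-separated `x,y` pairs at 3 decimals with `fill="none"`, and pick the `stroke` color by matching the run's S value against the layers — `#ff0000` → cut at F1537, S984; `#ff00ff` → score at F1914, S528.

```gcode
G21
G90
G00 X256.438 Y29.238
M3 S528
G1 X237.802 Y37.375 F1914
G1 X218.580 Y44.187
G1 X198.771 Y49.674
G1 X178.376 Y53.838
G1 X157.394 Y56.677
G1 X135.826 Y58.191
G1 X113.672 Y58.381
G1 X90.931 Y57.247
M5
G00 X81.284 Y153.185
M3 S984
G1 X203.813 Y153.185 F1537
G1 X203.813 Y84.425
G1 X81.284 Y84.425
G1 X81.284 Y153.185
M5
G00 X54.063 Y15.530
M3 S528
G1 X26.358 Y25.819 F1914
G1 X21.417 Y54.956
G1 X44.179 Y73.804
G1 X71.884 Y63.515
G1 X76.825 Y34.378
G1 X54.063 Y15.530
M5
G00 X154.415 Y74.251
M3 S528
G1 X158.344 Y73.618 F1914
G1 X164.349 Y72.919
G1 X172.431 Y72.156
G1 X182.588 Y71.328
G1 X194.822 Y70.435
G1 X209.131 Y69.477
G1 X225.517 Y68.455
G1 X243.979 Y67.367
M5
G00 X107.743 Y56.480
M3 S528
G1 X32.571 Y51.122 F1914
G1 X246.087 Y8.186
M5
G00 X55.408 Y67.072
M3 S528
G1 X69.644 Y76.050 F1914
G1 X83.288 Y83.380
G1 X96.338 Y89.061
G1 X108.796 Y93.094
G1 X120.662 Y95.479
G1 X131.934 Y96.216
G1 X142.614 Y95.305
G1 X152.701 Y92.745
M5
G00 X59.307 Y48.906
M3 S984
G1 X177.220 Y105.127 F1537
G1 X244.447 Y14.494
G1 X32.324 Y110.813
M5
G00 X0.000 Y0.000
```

<svg xmlns="http://www.w3.org/2000/svg" width="268.783mm" height="156.748mm" viewBox="0 0 268.783 156.748">
  <polyline points="256.438,127.510 237.802,119.373 218.580,112.561 198.771,107.074 178.376,102.910 157.394,100.071 135.826,98.557 113.672,98.367 90.931,99.501" fill="none" stroke="#ff00ff"/>
  <polygon points="81.284,3.563 203.813,3.563 203.813,72.323 81.284,72.323" fill="none" stroke="#ff0000"/>
  <polygon points="54.063,141.218 26.358,130.929 21.417,101.792 44.179,82.944 71.884,93.233 76.825,122.370" fill="none" stroke="#ff00ff"/>
  <polyline points="154.415,82.497 158.344,83.130 164.349,83.829 172.431,84.592 182.588,85.420 194.822,86.313 209.131,87.271 225.517,88.293 243.979,89.381" fill="none" stroke="#ff00ff"/>
  <polyline points="107.743,100.268 32.571,105.626 246.087,148.562" fill="none" stroke="#ff00ff"/>
  <polyline points="55.408,89.676 69.644,80.698 83.288,73.368 96.338,67.687 108.796,63.654 120.662,61.269 131.934,60.532 142.614,61.443 152.701,64.003" fill="none" stroke="#ff00ff"/>
  <polyline points="59.307,107.842 177.220,51.621 244.447,142.254 32.324,45.935" fill="none" stroke="#ff0000"/>
</svg>

y_svg = 156.748 − y_m.

[1] S528→`#ff00ff` (score); open run; points: 256.438,127.510 237.802,119.373 218.580,112.561 198.771,107.074 178.376,102.910 157.394,100.071 135.826,98.557 113.672,98.367 90.931,99.501

[2] S984→`#ff0000` (cut); closed run; points: 81.284,3.563 203.813,3.563 203.813,72.323 81.284,72.323

[3] S528→`#ff00ff` (score); closed run; points: 54.063,141.218 26.358,130.929 21.417,101.792 44.179,82.944 71.884,93.233 76.825,122.370

[4] S528→`#ff00ff` (score); open run; points: 154.415,82.497 158.344,83.130 164.349,83.829 172.431,84.592 182.588,85.420 194.822,86.313 209.131,87.271 225.517,88.293 243.979,89.381

[5] S528→`#ff00ff` (score); open run; points: 107.743,100.268 32.571,105.626 246.087,148.562

[6] S528→`#ff00ff` (score); open run; points: 55.408,89.676 69.644,80.698 83.288,73.368 96.338,67.687 108.796,63.654 120.662,61.269 131.934,60.532 142.614,61.443 152.701,64.003

[7] S984→`#ff0000` (cut); open run; points: 59.307,107.842 177.220,51.621 244.447,142.254 32.324,45.935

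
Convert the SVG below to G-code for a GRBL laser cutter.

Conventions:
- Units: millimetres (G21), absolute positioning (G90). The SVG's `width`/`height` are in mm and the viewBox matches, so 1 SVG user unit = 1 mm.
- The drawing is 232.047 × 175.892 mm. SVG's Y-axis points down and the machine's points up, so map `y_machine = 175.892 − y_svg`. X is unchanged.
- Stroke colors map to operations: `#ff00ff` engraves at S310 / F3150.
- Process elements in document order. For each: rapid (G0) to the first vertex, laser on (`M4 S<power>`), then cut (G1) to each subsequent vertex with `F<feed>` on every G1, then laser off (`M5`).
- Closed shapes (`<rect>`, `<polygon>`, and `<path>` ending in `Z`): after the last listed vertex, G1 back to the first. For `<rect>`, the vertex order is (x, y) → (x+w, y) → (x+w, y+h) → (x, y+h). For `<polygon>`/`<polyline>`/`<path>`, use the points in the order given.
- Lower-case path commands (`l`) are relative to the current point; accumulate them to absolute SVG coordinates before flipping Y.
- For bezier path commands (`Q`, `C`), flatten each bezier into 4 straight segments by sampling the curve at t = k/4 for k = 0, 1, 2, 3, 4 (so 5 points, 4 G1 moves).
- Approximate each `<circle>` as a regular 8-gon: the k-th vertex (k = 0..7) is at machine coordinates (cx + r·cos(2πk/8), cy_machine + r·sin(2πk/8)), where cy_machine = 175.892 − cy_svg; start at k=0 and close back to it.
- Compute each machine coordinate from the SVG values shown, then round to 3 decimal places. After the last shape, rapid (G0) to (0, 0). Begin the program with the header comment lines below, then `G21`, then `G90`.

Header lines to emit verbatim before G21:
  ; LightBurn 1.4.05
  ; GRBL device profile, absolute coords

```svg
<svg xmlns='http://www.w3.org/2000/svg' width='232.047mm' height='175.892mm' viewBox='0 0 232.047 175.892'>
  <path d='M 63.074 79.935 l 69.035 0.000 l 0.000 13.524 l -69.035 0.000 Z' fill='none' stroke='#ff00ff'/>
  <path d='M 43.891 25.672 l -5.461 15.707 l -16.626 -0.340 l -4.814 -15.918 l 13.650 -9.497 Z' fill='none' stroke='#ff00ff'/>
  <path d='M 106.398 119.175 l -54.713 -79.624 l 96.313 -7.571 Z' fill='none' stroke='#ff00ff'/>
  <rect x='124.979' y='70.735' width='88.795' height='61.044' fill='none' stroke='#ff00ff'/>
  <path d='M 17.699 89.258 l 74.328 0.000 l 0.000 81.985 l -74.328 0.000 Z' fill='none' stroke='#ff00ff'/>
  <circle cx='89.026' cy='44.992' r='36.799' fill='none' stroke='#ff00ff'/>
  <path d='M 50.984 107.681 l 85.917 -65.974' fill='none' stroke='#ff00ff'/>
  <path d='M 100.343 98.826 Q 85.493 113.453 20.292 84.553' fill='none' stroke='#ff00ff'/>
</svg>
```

; LightBurn 1.4.05
; GRBL device profile, absolute coords
G21
G90
G0 X63.074 Y95.957
M4 S310
G1 X132.109 Y95.957 F3150
G1 X132.109 Y82.433 F3150
G1 X63.074 Y82.433 F3150
G1 X63.074 Y95.957 F3150
M5
G0 X43.891 Y150.220
M4 S310
G1 X38.430 Y134.513 F3150
G1 X21.804 Y134.853 F3150
G1 X16.990 Y150.771 F3150
G1 X30.640 Y160.268 F3150
G1 X43.891 Y150.220 F3150
M5
G0 X106.398 Y56.717
M4 S310
G1 X51.685 Y136.341 F3150
G1 X147.998 Y143.912 F3150
G1 X106.398 Y56.717 F3150
M5
G0 X124.979 Y105.157
M4 S310
G1 X213.774 Y105.157 F3150
G1 X213.774 Y44.113 F3150
G1 X124.979 Y44.113 F3150
G1 X124.979 Y105.157 F3150
M5
G0 X17.699 Y86.634
M4 S310
G1 X92.027 Y86.634 F3150
G1 X92.027 Y4.649 F3150
G1 X17.699 Y4.649 F3150
G1 X17.699 Y86.634 F3150
M5
G0 X125.825 Y130.900
M4 S310
G1 X115.047 Y156.921 F3150
G1 X89.026 Y167.699 F3150
G1 X63.005 Y156.921 F3150
G1 X52.227 Y130.900 F3150
G1 X63.005 Y104.879 F3150
G1 X89.026 Y94.101 F3150
G1 X115.047 Y104.879 F3150
G1 X125.825 Y130.900 F3150
M5
G0 X50.984 Y68.211
M4 S310
G1 X136.901 Y134.185 F3150
M5
G0 X100.343 Y77.066
M4 S310
G1 X89.771 Y72.473 F3150
G1 X72.905 Y73.321 F3150
G1 X49.746 Y79.609 F3150
G1 X20.292 Y91.339 F3150
M5
G0 X0.000 Y0.000

viewBox `0 0 232.047 175.892` with mm width/height → 1 unit = 1 mm. Flip: y_m = 175.892 − y_svg.

**Shape 1** — `<path>` rectangle, stroke `#ff00ff` → engrave (S310, F3150). Machine vertices: (63.074,95.957) → (132.109,95.957) → (132.109,82.433) → (63.074,82.433) → (63.074,95.957). Closed: final G1 returns to the first vertex.

**Shape 2** — `<path>` regular polygon, stroke `#ff00ff` → engrave (S310, F3150). Machine vertices: (43.891,150.220) → (38.430,134.513) → (21.804,134.853) → (16.990,150.771) → (30.640,160.268) → (43.891,150.220). Closed: final G1 returns to the first vertex.

**Shape 3** — `<path>` regular polygon, stroke `#ff00ff` → engrave (S310, F3150). Machine vertices: (106.398,56.717) → (51.685,136.341) → (147.998,143.912) → (106.398,56.717). Closed: final G1 returns to the first vertex.

**Shape 4** — `<rect>` rectangle, stroke `#ff00ff` → engrave (S310, F3150). Machine vertices: (124.979,105.157) → (213.774,105.157) → (213.774,44.113) → (124.979,44.113) → (124.979,105.157). Closed: final G1 returns to the first vertex.

**Shape 5** — `<path>` rectangle, stroke `#ff00ff` → engrave (S310, F3150). Machine vertices: (17.699,86.634) → (92.027,86.634) → (92.027,4.649) → (17.699,4.649) → (17.699,86.634). Closed: final G1 returns to the first vertex.

**Shape 6** — `<circle>` circle, stroke `#ff00ff` → engrave (S310, F3150). Machine vertices: (125.825,130.900) → (115.047,156.921) → (89.026,167.699) → (63.005,156.921) → (52.227,130.900) → (63.005,104.879) → (89.026,94.101) → (115.047,104.879) → (125.825,130.900). Closed: final G1 returns to the first vertex.

**Shape 7** — `<path>` line segment, stroke `#ff00ff` → engrave (S310, F3150). Machine vertices: (50.984,68.211) → (136.901,134.185). Open path.

**Shape 8** — `<path>` quadratic bezier, stroke `#ff00ff` → engrave (S310, F3150). Control points (SVG): P0=(100.343,98.826), P1=(85.493,113.453), P2=(20.292,84.553); sampled at t=k/4. Machine vertices: (100.343,77.066) → (89.771,72.473) → (72.905,73.321) → (49.746,79.609) → (20.292,91.339). Open path.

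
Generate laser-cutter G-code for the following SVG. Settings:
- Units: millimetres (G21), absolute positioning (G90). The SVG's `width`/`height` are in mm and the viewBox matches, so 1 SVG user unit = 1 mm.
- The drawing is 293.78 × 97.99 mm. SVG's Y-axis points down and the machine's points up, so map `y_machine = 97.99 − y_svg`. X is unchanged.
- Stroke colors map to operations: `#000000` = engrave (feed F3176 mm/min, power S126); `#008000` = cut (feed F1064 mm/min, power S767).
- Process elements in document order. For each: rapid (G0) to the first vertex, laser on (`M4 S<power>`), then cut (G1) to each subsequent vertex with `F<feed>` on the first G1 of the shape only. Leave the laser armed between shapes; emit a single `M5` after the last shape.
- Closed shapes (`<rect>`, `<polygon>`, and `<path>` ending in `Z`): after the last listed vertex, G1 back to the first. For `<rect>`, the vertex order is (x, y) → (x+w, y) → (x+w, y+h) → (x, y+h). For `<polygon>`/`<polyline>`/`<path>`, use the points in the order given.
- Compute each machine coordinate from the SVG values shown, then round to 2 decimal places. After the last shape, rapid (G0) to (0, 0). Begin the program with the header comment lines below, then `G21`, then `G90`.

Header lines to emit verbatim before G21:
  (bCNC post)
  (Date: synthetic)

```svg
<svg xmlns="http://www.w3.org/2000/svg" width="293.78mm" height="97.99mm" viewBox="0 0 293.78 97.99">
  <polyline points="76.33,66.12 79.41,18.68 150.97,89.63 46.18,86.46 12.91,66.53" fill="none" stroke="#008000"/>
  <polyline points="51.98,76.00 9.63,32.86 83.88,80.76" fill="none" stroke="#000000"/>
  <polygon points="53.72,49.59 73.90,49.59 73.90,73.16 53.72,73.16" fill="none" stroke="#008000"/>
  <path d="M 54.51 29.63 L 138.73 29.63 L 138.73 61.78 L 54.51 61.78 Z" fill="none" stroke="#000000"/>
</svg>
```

(bCNC post)
(Date: synthetic)
G21
G90
G0 X76.33 Y31.87
M4 S767
G1 X79.41 Y79.31 F1064
G1 X150.97 Y8.36
G1 X46.18 Y11.53
G1 X12.91 Y31.46
G0 X51.98 Y21.99
M4 S126
G1 X9.63 Y65.13 F3176
G1 X83.88 Y17.23
G0 X53.72 Y48.40
M4 S767
G1 X73.90 Y48.40 F1064
G1 X73.90 Y24.83
G1 X53.72 Y24.83
G1 X53.72 Y48.40
G0 X54.51 Y68.36
M4 S126
G1 X138.73 Y68.36 F3176
G1 X138.73 Y36.21
G1 X54.51 Y36.21
G1 X54.51 Y68.36
M5
G0 X0.00 Y0.00

viewBox `0 0 293.78 97.99` with mm width/height → 1 unit = 1 mm. Flip: y_m = 97.99 − y_svg.

**Shape 1** — `<polyline>` open polyline, stroke `#008000` → cut (S767, F1064). Machine vertices: (76.33,31.87) → (79.41,79.31) → (150.97,8.36) → (46.18,11.53) → (12.91,31.46). Open path.

**Shape 2** — `<polyline>` open polyline, stroke `#000000` → engrave (S126, F3176). Machine vertices: (51.98,21.99) → (9.63,65.13) → (83.88,17.23). Open path.

**Shape 3** — `<polygon>` rectangle, stroke `#008000` → cut (S767, F1064). Machine vertices: (53.72,48.40) → (73.90,48.40) → (73.90,24.83) → (53.72,24.83) → (53.72,48.40). Closed: final G1 returns to the first vertex.

**Shape 4** — `<path>` rectangle, stroke `#000000` → engrave (S126, F3176). Machine vertices: (54.51,68.36) → (138.73,68.36) → (138.73,36.21) → (54.51,36.21) → (54.51,68.36). Closed: final G1 returns to the first vertex.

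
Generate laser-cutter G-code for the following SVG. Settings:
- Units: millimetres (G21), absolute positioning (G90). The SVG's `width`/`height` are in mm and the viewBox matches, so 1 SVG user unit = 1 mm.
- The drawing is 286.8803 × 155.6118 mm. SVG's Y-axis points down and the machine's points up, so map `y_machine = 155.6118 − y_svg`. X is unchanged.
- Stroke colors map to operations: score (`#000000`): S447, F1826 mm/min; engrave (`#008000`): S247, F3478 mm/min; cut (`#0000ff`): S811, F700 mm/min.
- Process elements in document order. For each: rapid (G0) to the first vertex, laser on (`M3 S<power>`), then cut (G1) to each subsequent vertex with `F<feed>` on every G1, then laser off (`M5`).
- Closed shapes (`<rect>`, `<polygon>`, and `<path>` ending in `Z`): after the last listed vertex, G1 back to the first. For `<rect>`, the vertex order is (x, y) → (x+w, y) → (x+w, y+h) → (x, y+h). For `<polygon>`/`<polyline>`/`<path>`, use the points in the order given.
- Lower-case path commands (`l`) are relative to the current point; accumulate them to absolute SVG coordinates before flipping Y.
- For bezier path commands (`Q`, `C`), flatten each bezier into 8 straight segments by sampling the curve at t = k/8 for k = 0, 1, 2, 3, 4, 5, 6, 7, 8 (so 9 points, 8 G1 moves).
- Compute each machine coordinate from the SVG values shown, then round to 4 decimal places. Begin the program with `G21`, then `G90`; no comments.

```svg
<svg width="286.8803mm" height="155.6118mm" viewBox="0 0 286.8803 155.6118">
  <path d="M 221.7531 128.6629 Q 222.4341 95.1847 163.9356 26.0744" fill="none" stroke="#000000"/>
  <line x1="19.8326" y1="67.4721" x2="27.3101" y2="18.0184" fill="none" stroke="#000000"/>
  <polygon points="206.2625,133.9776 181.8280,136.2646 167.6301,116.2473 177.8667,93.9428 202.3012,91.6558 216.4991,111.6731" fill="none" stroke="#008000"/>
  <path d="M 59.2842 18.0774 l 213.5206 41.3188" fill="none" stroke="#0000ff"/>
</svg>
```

Since the viewBox matches the mm dimensions, user units are millimetres directly. The only transform is the Y-flip y_m = 155.6118 − y_svg.

Shape 1 is a quadratic bezier drawn with `<path>`. Its stroke #000000 means score at S447, F1826. After flipping Y the toolpath is (221.7531,26.9489) → (220.9987,35.8752) → (218.3949,45.9150) → (213.9417,57.0683) → (207.6392,69.3351) → (199.4874,82.7154) → (189.4861,97.2093) → (177.6355,112.8166) → (163.9356,129.5374).

Shape 2 is a line segment drawn with `<line>`. Its stroke #000000 means score at S447, F1826. After flipping Y the toolpath is (19.8326,88.1397) → (27.3101,137.5934).

Shape 3 is a regular polygon drawn with `<polygon>`. Its stroke #008000 means engrave at S247, F3478. After flipping Y the toolpath is (206.2625,21.6342) → (181.8280,19.3472) → (167.6301,39.3645) → (177.8667,61.6690) → (202.3012,63.9560) → (216.4991,43.9387) → (206.2625,21.6342), returning to the start.

Shape 4 is a line segment drawn with `<path>`. Its stroke #0000ff means cut at S811, F700. After flipping Y the toolpath is (59.2842,137.5344) → (272.8048,96.2156).

G21
G90
G0 X221.7531 Y26.9489
M3 S447
G1 X220.9987 Y35.8752 F1826
G1 X218.3949 Y45.9150 F1826
G1 X213.9417 Y57.0683 F1826
G1 X207.6392 Y69.3351 F1826
G1 X199.4874 Y82.7154 F1826
G1 X189.4861 Y97.2093 F1826
G1 X177.6355 Y112.8166 F1826
G1 X163.9356 Y129.5374 F1826
M5
G0 X19.8326 Y88.1397
M3 S447
G1 X27.3101 Y137.5934 F1826
M5
G0 X206.2625 Y21.6342
M3 S247
G1 X181.8280 Y19.3472 F3478
G1 X167.6301 Y39.3645 F3478
G1 X177.8667 Y61.6690 F3478
G1 X202.3012 Y63.9560 F3478
G1 X216.4991 Y43.9387 F3478
G1 X206.2625 Y21.6342 F3478
M5
G0 X59.2842 Y137.5344
M3 S811
G1 X272.8048 Y96.2156 F700
M5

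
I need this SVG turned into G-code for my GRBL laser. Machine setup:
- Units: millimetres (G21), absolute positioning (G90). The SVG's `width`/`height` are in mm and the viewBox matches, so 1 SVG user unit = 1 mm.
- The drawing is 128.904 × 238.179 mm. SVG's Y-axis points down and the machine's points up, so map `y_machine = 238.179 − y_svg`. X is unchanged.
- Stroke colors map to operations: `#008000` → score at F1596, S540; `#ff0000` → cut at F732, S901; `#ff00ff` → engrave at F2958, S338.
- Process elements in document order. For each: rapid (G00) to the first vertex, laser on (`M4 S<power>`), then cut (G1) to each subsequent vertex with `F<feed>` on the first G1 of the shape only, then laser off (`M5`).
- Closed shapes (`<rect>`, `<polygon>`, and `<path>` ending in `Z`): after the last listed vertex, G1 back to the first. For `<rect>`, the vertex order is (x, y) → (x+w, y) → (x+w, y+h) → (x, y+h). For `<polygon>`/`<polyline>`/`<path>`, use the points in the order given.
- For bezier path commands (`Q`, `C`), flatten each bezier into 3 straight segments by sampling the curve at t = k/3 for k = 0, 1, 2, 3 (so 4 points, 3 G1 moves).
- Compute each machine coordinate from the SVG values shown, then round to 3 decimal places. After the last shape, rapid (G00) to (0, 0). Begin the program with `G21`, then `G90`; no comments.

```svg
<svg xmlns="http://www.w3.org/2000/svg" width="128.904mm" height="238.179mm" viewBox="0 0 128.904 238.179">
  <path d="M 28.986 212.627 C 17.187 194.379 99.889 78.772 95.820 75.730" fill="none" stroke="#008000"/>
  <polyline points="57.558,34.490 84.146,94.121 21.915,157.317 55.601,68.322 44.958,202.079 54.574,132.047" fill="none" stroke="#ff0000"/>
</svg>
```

1 u = 1 mm; y_m = 238.179 − y.

[1] `<path>` cubic bezier, #008000→score S540 F1596: (28.986,25.552) → (41.974,68.478) → (77.679,129.660) → (95.820,162.449)

[2] `<polyline>` open polyline, #ff0000→cut S901 F732: (57.558,203.689) → (84.146,144.058) → (21.915,80.862) → (55.601,169.857) → (44.958,36.100) → (54.574,106.132)

G21
G90
G00 X28.986 Y25.552
M4 S540
G1 X41.974 Y68.478 F1596
G1 X77.679 Y129.660
G1 X95.820 Y162.449
M5
G00 X57.558 Y203.689
M4 S901
G1 X84.146 Y144.058 F732
G1 X21.915 Y80.862
G1 X55.601 Y169.857
G1 X44.958 Y36.100
G1 X54.574 Y106.132
M5
G00 X0.000 Y0.000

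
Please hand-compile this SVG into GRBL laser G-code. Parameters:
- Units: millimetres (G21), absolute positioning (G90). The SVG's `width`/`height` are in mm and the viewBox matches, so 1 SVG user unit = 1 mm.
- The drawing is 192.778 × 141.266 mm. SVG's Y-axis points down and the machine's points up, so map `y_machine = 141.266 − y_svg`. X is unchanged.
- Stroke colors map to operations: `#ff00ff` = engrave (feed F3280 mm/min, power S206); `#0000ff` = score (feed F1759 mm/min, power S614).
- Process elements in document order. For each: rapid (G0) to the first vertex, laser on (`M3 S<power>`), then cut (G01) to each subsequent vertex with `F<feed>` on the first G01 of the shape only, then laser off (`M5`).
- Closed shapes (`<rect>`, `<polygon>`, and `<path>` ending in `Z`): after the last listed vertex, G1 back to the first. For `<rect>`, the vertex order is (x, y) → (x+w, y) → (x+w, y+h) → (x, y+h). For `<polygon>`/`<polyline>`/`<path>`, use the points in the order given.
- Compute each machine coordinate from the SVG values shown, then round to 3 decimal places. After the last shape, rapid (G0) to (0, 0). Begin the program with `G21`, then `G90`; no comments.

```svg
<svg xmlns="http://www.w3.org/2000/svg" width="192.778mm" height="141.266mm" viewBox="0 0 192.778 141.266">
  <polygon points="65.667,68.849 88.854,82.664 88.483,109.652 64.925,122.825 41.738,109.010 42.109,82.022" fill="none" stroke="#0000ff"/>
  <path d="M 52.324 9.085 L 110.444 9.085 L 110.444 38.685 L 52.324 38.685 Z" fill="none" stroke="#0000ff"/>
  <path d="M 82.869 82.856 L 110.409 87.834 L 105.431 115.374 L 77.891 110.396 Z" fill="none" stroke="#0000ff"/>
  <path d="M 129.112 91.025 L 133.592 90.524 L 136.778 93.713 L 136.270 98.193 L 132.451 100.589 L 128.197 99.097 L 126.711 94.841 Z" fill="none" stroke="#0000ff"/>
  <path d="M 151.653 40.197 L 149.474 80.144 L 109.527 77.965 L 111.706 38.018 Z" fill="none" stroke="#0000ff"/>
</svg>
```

G21
G90
G0 X65.667 Y72.417
M3 S614
G01 X88.854 Y58.602 F1759
G01 X88.483 Y31.614
G01 X64.925 Y18.441
G01 X41.738 Y32.256
G01 X42.109 Y59.244
G01 X65.667 Y72.417
M5
G0 X52.324 Y132.181
M3 S614
G01 X110.444 Y132.181 F1759
G01 X110.444 Y102.581
G01 X52.324 Y102.581
G01 X52.324 Y132.181
M5
G0 X82.869 Y58.410
M3 S614
G01 X110.409 Y53.432 F1759
G01 X105.431 Y25.892
G01 X77.891 Y30.870
G01 X82.869 Y58.410
M5
G0 X129.112 Y50.241
M3 S614
G01 X133.592 Y50.742 F1759
G01 X136.778 Y47.553
G01 X136.270 Y43.073
G01 X132.451 Y40.677
G01 X128.197 Y42.169
G01 X126.711 Y46.425
G01 X129.112 Y50.241
M5
G0 X151.653 Y101.069
M3 S614
G01 X149.474 Y61.122 F1759
G01 X109.527 Y63.301
G01 X111.706 Y103.248
G01 X151.653 Y101.069
M5
G0 X0.000 Y0.000

Since the viewBox matches the mm dimensions, user units are millimetres directly. The only transform is the Y-flip y_m = 141.266 − y_svg.

Shape 1 is a regular polygon drawn with `<polygon>`. Its stroke #0000ff means score at S614, F1759. After flipping Y the toolpath is (65.667,72.417) → (88.854,58.602) → (88.483,31.614) → (64.925,18.441) → (41.738,32.256) → (42.109,59.244) → (65.667,72.417), returning to the start.

Shape 2 is a rectangle drawn with `<path>`. Its stroke #0000ff means score at S614, F1759. After flipping Y the toolpath is (52.324,132.181) → (110.444,132.181) → (110.444,102.581) → (52.324,102.581) → (52.324,132.181), returning to the start.

Shape 3 is a regular polygon drawn with `<path>`. Its stroke #0000ff means score at S614, F1759. After flipping Y the toolpath is (82.869,58.410) → (110.409,53.432) → (105.431,25.892) → (77.891,30.870) → (82.869,58.410), returning to the start.

Shape 4 is a regular polygon drawn with `<path>`. Its stroke #0000ff means score at S614, F1759. After flipping Y the toolpath is (129.112,50.241) → (133.592,50.742) → (136.778,47.553) → (136.270,43.073) → (132.451,40.677) → (128.197,42.169) → (126.711,46.425) → (129.112,50.241), returning to the start.

Shape 5 is a regular polygon drawn with `<path>`. Its stroke #0000ff means score at S614, F1759. After flipping Y the toolpath is (151.653,101.069) → (149.474,61.122) → (109.527,63.301) → (111.706,103.248) → (151.653,101.069), returning to the start.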